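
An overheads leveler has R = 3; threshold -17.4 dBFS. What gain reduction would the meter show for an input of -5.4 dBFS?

-5.4 dBFS exceeds the threshold by 12 dB.
After 3:1 compression the overshoot becomes 12/3 = 4 dB.
Gain reduction = 12 − 4 = 8 dB.

8 dB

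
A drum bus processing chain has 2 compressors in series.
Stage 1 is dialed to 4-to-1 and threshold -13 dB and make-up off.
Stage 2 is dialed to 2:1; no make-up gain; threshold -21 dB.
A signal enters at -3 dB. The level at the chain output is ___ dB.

Stage 1: -3 dB is 10 dB over -13 dB; at 4:1 that becomes 2.5 dB over, giving -10.5 dB.
Stage 2: 10.5 dB above -21 dB, reduced 2:1 to 5.25 dB above → -15.75 dB.

-15.75 dB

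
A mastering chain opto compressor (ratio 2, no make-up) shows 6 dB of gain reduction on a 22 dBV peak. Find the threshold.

Gain reduction = 22 − 16 = 6 dB; output overshoot = GR / (R − 1) = 6 / 1 = 6 dB.
Threshold = output − output overshoot = 16 − 6 = 10 dBV.

10 dBV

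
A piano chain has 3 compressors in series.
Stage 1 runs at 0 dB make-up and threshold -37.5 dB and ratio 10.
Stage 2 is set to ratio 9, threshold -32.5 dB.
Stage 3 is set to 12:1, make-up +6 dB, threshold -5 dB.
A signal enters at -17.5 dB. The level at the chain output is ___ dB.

-29.5 dB

Stage 1: overshoot 20 dB → 20/10 = 2 dB → -35.5 dB.
Stage 2: -35.5 dB is at or below the -32.5 dB threshold — no compression; output -35.5 dB.
Stage 3: below threshold (-35.5 ≤ -5); passes unchanged; make-up brings it to -29.5 dB.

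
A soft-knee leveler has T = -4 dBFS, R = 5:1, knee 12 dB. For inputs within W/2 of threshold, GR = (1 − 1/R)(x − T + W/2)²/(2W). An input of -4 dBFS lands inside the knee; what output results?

x − T + W/2 = -4 − (-4) + 6 = 6.
GR = (1 − 1/5) × 6² / 24 = 0.8 × 36 / 24 = 1.2 dB.
Output = -4 − 1.2 = -5.2 dBFS.

-5.2 dBFS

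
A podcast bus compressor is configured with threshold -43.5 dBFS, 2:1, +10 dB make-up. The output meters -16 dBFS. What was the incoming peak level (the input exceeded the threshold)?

Stripping the +10 dB make-up gives -26 dBFS at the gain stage.
The compressed level sits -26 − (-43.5) = 17.5 dB over threshold.
Undo the ratio: input overshoot = 17.5 × 2 = 35 dB, giving input = -8.5 dBFS.

-8.5 dBFS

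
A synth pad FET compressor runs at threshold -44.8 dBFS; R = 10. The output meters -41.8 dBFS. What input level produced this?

Post-compression overshoot = -41.8 − (-44.8) = 3 dB.
Input overshoot = R × output overshoot = 30 dB → input = -44.8 + 30 = -14.8 dBFS.

-14.8 dBFS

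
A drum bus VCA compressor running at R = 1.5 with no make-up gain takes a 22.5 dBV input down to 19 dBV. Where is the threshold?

12 dBV

Gain reduction = 22.5 − 19 = 3.5 dB; output overshoot = GR / (R − 1) = 3.5 / 0.5 = 7 dB.
Threshold = output − output overshoot = 19 − 7 = 12 dBV.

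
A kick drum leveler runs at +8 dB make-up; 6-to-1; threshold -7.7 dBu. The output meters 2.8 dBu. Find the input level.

Before make-up, the level was 2.8 − 8 = -5.2 dBu.
The compressed level sits -5.2 − (-7.7) = 2.5 dB over threshold.
Input overshoot = R × output overshoot = 15 dB → input = -7.7 + 15 = 7.3 dBu.

7.3 dBu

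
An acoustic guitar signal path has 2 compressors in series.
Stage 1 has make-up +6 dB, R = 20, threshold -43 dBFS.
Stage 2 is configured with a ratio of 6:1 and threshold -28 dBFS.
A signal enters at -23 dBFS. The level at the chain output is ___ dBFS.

Stage 1: overshoot 20 dB → 20/20 = 1 dB → -42 dBFS; +6 dB make-up → -36 dBFS.
Stage 2: -36 dBFS is at or below the -28 dBFS threshold — no compression; output -36 dBFS.

-36 dBFS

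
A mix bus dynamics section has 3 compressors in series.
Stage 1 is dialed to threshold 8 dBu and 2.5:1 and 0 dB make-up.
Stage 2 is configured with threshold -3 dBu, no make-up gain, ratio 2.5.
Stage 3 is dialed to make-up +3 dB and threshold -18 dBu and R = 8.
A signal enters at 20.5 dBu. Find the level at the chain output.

-12.325 dBu

Stage 1: 12.5 dB above 8 dBu, reduced 2.5:1 to 5 dB above → 13 dBu.
Stage 2: overshoot 16 dB → 16/2.5 = 6.4 dB → 3.4 dBu.
Stage 3: overshoot 21.4 dB → 21.4/8 = 2.675 dB → -15.325 dBu; +3 dB make-up → -12.325 dBu.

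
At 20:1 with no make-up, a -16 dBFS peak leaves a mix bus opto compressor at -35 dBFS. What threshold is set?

Gain reduction = -16 − (-35) = 19 dB; output overshoot = GR / (R − 1) = 19 / 19 = 1 dB.
Threshold = output − output overshoot = -35 − 1 = -36 dBFS.

-36 dBFS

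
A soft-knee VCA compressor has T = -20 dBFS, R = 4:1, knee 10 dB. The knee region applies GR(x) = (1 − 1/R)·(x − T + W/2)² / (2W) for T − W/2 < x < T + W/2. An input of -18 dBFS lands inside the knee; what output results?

x − T + W/2 = -18 − (-20) + 5 = 7.
GR = (1 − 1/4) × 7² / 20 = 0.75 × 49 / 20 = 1.8375 dB.
Output = -18 − 1.8375 = -19.8375 dBFS.

-19.8375 dBFS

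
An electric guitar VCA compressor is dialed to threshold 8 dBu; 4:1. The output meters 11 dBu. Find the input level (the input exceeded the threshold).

20 dBu

That's 3 dB above the 8 dBu threshold.
Before 4:1 compression the overshoot was 3 × 4 = 12 dB, so input = 8 + 12 = 20 dBu.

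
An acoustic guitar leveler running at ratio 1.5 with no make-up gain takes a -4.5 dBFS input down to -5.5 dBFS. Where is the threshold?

-7.5 dBFS

Gain reduction = -4.5 − (-5.5) = 1 dB; output overshoot = GR / (R − 1) = 1 / 0.5 = 2 dB.
Threshold = output − output overshoot = -5.5 − 2 = -7.5 dBFS.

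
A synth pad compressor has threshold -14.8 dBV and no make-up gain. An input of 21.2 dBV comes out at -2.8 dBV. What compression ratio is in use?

3:1

Input overshoot = 21.2 − (-14.8) = 36 dB; output overshoot = -2.8 − (-14.8) = 12 dB.
Ratio = 36 / 12 = 3.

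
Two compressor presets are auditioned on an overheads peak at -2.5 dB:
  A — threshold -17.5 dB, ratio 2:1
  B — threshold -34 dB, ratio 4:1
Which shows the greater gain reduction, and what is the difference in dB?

A: GR = 15 − 15/2 = 7.5 dB.
B: GR = 31.5 − 31.5/4 = 23.625 dB.
B reduces 16.125 dB more.

B, by 16.125 dB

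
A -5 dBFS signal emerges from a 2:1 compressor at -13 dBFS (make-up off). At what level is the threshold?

Input is 16 dB above T (since output overshoot × R = input overshoot: (-13 − T)·2 = -5 − T gives T = -21 dBFS).
Check: -21 + (-5 − (-21))/2 = -21 + 8 = -13 dBFS. ✓

-21 dBFS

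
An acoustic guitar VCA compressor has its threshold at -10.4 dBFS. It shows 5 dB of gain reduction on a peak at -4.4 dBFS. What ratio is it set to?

6:1

Input overshoot = -4.4 − (-10.4) = 6 dB.
Output overshoot = 6 − 5 = 1 dB.
Ratio = input overshoot / output overshoot = 6 / 1 = 6.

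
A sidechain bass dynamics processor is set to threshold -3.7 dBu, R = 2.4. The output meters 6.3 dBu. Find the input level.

20.3 dBu

That's 10 dB above the -3.7 dBu threshold.
Undo the ratio: input overshoot = 10 × 2.4 = 24 dB, giving input = 20.3 dBu.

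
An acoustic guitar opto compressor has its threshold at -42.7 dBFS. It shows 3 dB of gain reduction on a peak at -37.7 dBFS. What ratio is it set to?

Input overshoot = -37.7 − (-42.7) = 5 dB.
Output overshoot = 5 − 3 = 2 dB.
Ratio = input overshoot / output overshoot = 5 / 2 = 2.5.

2.5:1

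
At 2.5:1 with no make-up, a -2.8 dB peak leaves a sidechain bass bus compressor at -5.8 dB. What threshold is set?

-7.8 dB

Input is 5 dB above T (since output overshoot × R = input overshoot: (-5.8 − T)·2.5 = -2.8 − T gives T = -7.8 dB).
Check: -7.8 + (-2.8 − (-7.8))/2.5 = -7.8 + 2 = -5.8 dB. ✓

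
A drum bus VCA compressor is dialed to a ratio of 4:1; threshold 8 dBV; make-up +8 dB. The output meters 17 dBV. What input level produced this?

Before make-up, the level was 17 − 8 = 9 dBV.
The compressed level sits 9 − 8 = 1 dB over threshold.
Input overshoot = R × output overshoot = 4 dB → input = 8 + 4 = 12 dBV.

12 dBV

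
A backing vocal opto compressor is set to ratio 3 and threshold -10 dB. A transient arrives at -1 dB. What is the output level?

-7 dB

Overshoot: -1 − (-10) = 9 dB.
The 9 dB excess becomes 3 dB after 3:1 reduction.
That puts the output at -7 dB.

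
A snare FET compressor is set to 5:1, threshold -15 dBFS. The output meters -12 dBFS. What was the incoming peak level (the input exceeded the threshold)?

Post-compression overshoot = -12 − (-15) = 3 dB.
Before 5:1 compression the overshoot was 3 × 5 = 15 dB, so input = -15 + 15 = 0 dBFS.

0 dBFS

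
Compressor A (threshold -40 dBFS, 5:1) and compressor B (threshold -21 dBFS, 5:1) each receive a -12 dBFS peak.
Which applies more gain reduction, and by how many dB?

A, by 15.2 dB

A: 28 dB over, compressed to 5.6 dB over, so 22.4 dB of GR.
B: 9 dB over, compressed to 1.8 dB over, so 7.2 dB of GR.
A reduces 15.2 dB more.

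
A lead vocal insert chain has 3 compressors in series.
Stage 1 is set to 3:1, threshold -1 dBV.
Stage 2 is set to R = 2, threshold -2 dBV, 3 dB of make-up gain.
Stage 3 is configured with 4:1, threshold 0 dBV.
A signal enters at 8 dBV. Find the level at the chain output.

Stage 1: 9 dB above -1 dBV, reduced 3:1 to 3 dB above → 2 dBV.
Stage 2: overshoot 4 dB → 4/2 = 2 dB → 0 dBV; +3 dB make-up → 3 dBV.
Stage 3: 3 dB above 0 dBV, reduced 4:1 to 0.75 dB above → 0.75 dBV.

0.75 dBV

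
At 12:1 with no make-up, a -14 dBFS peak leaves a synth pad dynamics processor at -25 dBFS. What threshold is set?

Input is 12 dB above T (since output overshoot × R = input overshoot: (-25 − T)·12 = -14 − T gives T = -26 dBFS).
Check: -26 + (-14 − (-26))/12 = -26 + 1 = -25 dBFS. ✓

-26 dBFS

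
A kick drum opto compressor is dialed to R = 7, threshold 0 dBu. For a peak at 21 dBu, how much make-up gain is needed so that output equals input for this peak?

18 dB

Without make-up, output = threshold + overshoot/7 = 0 + 3 = 3 dBu.
Gap to target: 18 dB.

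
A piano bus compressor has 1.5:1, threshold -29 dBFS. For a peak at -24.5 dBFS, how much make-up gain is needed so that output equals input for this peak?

Without make-up, output = threshold + overshoot/1.5 = -29 + 3 = -26 dBFS.
Gap to target: 1.5 dB.

1.5 dB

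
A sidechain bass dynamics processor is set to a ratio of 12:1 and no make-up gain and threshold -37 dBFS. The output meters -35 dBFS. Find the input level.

-13 dBFS

That's 2 dB above the -37 dBFS threshold.
Undo the ratio: input overshoot = 2 × 12 = 24 dB, giving input = -13 dBFS.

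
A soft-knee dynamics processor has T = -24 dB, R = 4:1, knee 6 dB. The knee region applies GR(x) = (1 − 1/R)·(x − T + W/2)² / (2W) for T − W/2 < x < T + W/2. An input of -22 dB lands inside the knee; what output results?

-23.5625 dB

x − T + W/2 = -22 − (-24) + 3 = 5.
GR = (1 − 1/4) × 5² / 12 = 0.75 × 25 / 12 = 1.5625 dB.
Output = -22 − 1.5625 = -23.5625 dB.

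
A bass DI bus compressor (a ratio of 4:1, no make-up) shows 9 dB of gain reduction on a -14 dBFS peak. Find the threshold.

Let T be the threshold. Output overshoot = (input overshoot)/R, so -23 − T = (-14 − T)/4.
4·(-23 − T) = -14 − T → 3·T = -92 − (-14) = -78.
T = -78/3 = -26 dBFS.

-26 dBFS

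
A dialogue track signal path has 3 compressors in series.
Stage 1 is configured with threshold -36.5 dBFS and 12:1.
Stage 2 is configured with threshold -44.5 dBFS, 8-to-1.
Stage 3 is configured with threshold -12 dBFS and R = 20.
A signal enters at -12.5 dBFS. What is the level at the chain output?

Stage 1: overshoot 24 dB → 24/12 = 2 dB → -34.5 dBFS.
Stage 2: -34.5 dBFS is 10 dB over -44.5 dBFS; at 8:1 that becomes 1.25 dB over, giving -43.25 dBFS.
Stage 3: below threshold (-43.25 ≤ -12); passes unchanged; output -43.25 dBFS.

-43.25 dBFS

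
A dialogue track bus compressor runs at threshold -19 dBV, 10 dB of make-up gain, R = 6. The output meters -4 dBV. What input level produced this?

Remove make-up: -4 − 10 = -14 dBV.
The compressed level sits -14 − (-19) = 5 dB over threshold.
Undo the ratio: input overshoot = 5 × 6 = 30 dB, giving input = 11 dBV.

11 dBV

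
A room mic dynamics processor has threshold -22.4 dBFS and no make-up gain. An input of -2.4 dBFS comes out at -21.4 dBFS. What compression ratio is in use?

Input overshoot = -2.4 − (-22.4) = 20 dB; output overshoot = -21.4 − (-22.4) = 1 dB.
Ratio = 20 / 1 = 20.

20:1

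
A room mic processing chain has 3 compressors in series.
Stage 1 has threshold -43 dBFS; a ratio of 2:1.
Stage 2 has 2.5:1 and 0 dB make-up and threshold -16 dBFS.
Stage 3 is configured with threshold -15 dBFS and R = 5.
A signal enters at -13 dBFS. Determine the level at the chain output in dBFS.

Stage 1: -13 dBFS is 30 dB over -43 dBFS; at 2:1 that becomes 15 dB over, giving -28 dBFS.
Stage 2: -28 dBFS is at or below the -16 dBFS threshold — no compression; output -28 dBFS.
Stage 3: -28 dBFS is at or below the -15 dBFS threshold — no compression; output -28 dBFS.

-28 dBFS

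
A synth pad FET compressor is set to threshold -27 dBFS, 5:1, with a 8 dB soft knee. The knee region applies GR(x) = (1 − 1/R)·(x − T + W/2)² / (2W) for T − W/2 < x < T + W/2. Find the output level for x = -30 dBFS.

-30.05 dBFS

x − T + W/2 = -30 − (-27) + 4 = 1.
GR = (1 − 1/5) × 1² / 16 = 0.8 × 1 / 16 = 0.05 dB.
Output = -30 − 0.05 = -30.05 dBFS.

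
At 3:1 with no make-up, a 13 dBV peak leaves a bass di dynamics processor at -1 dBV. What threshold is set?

Input is 21 dB above T (since output overshoot × R = input overshoot: (-1 − T)·3 = 13 − T gives T = -8 dBV).
Check: -8 + (13 − (-8))/3 = -8 + 7 = -1 dBV. ✓

-8 dBV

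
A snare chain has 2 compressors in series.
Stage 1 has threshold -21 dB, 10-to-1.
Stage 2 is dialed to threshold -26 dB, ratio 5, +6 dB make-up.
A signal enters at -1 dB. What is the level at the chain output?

Stage 1: 20 dB above -21 dB, reduced 10:1 to 2 dB above → -19 dB.
Stage 2: 7 dB above -26 dB, reduced 5:1 to 1.4 dB above → -24.6 dB; +6 dB make-up → -18.6 dB.

-18.6 dB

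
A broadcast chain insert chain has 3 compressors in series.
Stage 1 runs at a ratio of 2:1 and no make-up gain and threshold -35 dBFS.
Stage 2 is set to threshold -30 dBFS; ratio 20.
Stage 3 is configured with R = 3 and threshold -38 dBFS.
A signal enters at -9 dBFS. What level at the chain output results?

Stage 1: 26 dB above -35 dBFS, reduced 2:1 to 13 dB above → -22 dBFS.
Stage 2: -22 dBFS is 8 dB over -30 dBFS; at 20:1 that becomes 0.4 dB over, giving -29.6 dBFS.
Stage 3: 8.4 dB above -38 dBFS, reduced 3:1 to 2.8 dB above → -35.2 dBFS.

-35.2 dBFS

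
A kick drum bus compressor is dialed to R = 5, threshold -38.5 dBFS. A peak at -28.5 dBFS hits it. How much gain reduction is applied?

The signal is 10 dB above threshold.
A 5:1 ratio leaves 2 dB of that excess.
Gain reduction = 10 − 2 = 8 dB.

8 dB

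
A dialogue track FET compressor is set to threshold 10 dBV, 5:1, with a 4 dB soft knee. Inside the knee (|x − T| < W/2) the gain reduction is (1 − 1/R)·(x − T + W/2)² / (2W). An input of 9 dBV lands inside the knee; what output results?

8.9 dBV

x − T + W/2 = 9 − 10 + 2 = 1.
GR = (1 − 1/5) × 1² / 8 = 0.8 × 1 / 8 = 0.1 dB.
Output = 9 − 0.1 = 8.9 dBV.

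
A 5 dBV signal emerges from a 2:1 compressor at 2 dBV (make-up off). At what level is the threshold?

-1 dBV

Input is 6 dB above T (since output overshoot × R = input overshoot: (2 − T)·2 = 5 − T gives T = -1 dBV).
Check: -1 + (5 − (-1))/2 = -1 + 3 = 2 dBV. ✓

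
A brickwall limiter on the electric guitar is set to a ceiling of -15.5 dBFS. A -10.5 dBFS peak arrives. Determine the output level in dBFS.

The limiter clamps the peak to its -15.5 dBFS ceiling.

-15.5 dBFS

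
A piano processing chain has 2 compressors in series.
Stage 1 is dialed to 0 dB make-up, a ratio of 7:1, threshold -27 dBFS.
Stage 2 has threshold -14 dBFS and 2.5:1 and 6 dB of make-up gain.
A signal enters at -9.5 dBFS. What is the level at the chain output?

-18.5 dBFS

Stage 1: overshoot 17.5 dB → 17.5/7 = 2.5 dB → -24.5 dBFS.
Stage 2: below threshold (-24.5 ≤ -14); passes unchanged; make-up brings it to -18.5 dBFS.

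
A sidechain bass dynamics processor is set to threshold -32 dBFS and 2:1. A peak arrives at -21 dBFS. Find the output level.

The input is 11 dB above the -32 dBFS threshold.
The 11 dB excess becomes 5.5 dB after 2:1 reduction.
Output = -32 + 5.5 = -26.5 dBFS.

-26.5 dBFS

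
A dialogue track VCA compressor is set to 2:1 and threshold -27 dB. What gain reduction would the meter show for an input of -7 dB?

Overshoot = -7 − (-27) = 20 dB.
At 2:1, output sits 20/2 = 10 dB above threshold.
So the signal is attenuated by 20 − 10 = 10 dB.

10 dB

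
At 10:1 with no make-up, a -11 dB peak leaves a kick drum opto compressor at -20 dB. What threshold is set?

Input is 10 dB above T (since output overshoot × R = input overshoot: (-20 − T)·10 = -11 − T gives T = -21 dB).
Check: -21 + (-11 − (-21))/10 = -21 + 1 = -20 dB. ✓

-21 dB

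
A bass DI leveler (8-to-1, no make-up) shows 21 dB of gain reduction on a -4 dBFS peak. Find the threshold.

Input is 24 dB above T (since output overshoot × R = input overshoot: (-25 − T)·8 = -4 − T gives T = -28 dBFS).
Check: -28 + (-4 − (-28))/8 = -28 + 3 = -25 dBFS. ✓

-28 dBFS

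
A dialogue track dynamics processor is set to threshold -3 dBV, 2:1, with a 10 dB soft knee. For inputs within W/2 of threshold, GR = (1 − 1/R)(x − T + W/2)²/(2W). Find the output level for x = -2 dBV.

x − T + W/2 = -2 − (-3) + 5 = 6.
GR = (1 − 1/2) × 6² / 20 = 0.5 × 36 / 20 = 0.9 dB.
Output = -2 − 0.9 = -2.9 dBV.

-2.9 dBV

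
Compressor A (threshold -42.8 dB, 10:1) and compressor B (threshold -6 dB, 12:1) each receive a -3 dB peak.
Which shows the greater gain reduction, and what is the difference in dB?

A: overshoot 39.8 dB → output overshoot 3.98 dB → GR 35.82 dB.
B: overshoot 3 dB → output overshoot 0.25 dB → GR 2.75 dB.
Difference: 33.07 dB in favour of A.

A, by 33.07 dB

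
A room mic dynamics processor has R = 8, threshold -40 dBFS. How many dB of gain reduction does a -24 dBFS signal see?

14 dB

-24 dBFS exceeds the threshold by 16 dB.
After 8:1 compression the overshoot becomes 16/8 = 2 dB.
Gain reduction = 16 − 2 = 14 dB.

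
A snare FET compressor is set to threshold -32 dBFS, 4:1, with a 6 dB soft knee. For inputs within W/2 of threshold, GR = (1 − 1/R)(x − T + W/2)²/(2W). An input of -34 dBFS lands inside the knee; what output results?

x − T + W/2 = -34 − (-32) + 3 = 1.
GR = (1 − 1/4) × 1² / 12 = 0.75 × 1 / 12 = 0.0625 dB.
Output = -34 − 0.0625 = -34.0625 dBFS.

-34.0625 dBFS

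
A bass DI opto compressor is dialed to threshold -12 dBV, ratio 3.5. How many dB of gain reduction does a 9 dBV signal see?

15 dB

9 dBV exceeds the threshold by 21 dB.
At 3.5:1, output sits 21/3.5 = 6 dB above threshold.
Gain reduction = 21 − 6 = 15 dB.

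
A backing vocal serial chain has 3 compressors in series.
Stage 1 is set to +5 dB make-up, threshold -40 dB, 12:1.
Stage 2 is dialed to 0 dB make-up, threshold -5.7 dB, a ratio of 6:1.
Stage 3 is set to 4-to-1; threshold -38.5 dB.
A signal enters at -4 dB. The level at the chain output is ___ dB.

Stage 1: overshoot 36 dB → 36/12 = 3 dB → -37 dB; +5 dB make-up → -32 dB.
Stage 2: -32 dB is at or below the -5.7 dB threshold — no compression; output -32 dB.
Stage 3: 6.5 dB above -38.5 dB, reduced 4:1 to 1.625 dB above → -36.875 dB.

-36.875 dB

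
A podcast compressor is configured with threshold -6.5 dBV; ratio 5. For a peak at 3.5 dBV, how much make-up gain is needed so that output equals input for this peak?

The peak compresses to -6.5 + 10/5 = -4.5 dBV.
To reach 3.5 dBV requires 3.5 − (-4.5) = 8 dB of make-up.

8 dB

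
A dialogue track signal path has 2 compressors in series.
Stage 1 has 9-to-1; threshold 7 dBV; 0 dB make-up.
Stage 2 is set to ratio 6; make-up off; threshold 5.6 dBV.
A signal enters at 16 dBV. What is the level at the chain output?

Stage 1: 9 dB above 7 dBV, reduced 9:1 to 1 dB above → 8 dBV.
Stage 2: overshoot 2.4 dB → 2.4/6 = 0.4 dB → 6 dBV.

6 dBV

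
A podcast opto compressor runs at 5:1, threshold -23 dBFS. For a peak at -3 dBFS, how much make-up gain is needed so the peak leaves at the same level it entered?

16 dB

The peak compresses to -23 + 20/5 = -19 dBFS.
To reach -3 dBFS requires -3 − (-19) = 16 dB of make-up.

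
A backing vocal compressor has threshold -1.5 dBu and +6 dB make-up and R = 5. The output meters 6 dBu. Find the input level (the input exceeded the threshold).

6 dBu

Before make-up, the level was 6 − 6 = 0 dBu.
The compressed level sits 0 − (-1.5) = 1.5 dB over threshold.
Undo the ratio: input overshoot = 1.5 × 5 = 7.5 dB, giving input = 6 dBu.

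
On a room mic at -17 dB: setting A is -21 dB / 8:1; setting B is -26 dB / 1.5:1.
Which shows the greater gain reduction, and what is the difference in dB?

A, by 0.5 dB

A: 4 dB over, compressed to 0.5 dB over, so 3.5 dB of GR.
B: 9 dB over, compressed to 6 dB over, so 3 dB of GR.
A applies 0.5 dB more gain reduction.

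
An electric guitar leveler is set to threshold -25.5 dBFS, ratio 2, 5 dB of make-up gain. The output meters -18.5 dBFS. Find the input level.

-21.5 dBFS

Before make-up, the level was -18.5 − 5 = -23.5 dBFS.
Post-compression overshoot = -23.5 − (-25.5) = 2 dB.
Undo the ratio: input overshoot = 2 × 2 = 4 dB, giving input = -21.5 dBFS.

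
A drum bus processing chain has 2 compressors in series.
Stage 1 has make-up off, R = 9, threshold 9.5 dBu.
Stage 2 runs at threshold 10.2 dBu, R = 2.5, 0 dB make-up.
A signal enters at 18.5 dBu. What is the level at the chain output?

10.32 dBu

Stage 1: 9 dB above 9.5 dBu, reduced 9:1 to 1 dB above → 10.5 dBu.
Stage 2: 10.5 dBu is 0.3 dB over 10.2 dBu; at 2.5:1 that becomes 0.12 dB over, giving 10.32 dBu.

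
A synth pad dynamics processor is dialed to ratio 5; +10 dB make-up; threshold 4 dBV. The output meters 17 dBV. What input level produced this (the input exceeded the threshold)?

Before make-up, the level was 17 − 10 = 7 dBV.
Post-compression overshoot = 7 − 4 = 3 dB.
Undo the ratio: input overshoot = 3 × 5 = 15 dB, giving input = 19 dBV.

19 dBV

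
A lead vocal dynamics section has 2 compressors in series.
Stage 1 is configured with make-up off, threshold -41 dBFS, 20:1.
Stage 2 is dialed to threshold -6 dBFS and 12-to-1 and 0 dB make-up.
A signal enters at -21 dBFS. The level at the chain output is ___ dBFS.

Stage 1: 20 dB above -41 dBFS, reduced 20:1 to 1 dB above → -40 dBFS.
Stage 2: -40 dBFS is at or below the -6 dBFS threshold — no compression; output -40 dBFS.

-40 dBFS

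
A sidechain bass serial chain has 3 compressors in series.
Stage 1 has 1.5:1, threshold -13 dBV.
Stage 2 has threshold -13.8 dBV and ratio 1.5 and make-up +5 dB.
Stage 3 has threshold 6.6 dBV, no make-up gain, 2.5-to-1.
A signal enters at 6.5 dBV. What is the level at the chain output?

Stage 1: overshoot 19.5 dB → 19.5/1.5 = 13 dB → 0 dBV.
Stage 2: 13.8 dB above -13.8 dBV, reduced 1.5:1 to 9.2 dB above → -4.6 dBV; +5 dB make-up → 0.4 dBV.
Stage 3: 0.4 dBV is at or below the 6.6 dBV threshold — no compression; output 0.4 dBV.

0.4 dBV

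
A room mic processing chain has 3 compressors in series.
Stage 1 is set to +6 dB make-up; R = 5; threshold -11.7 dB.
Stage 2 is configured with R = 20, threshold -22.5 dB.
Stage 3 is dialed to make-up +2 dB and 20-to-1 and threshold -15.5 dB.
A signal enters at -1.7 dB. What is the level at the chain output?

-19.56 dB

Stage 1: 10 dB above -11.7 dB, reduced 5:1 to 2 dB above → -9.7 dB; +6 dB make-up → -3.7 dB.
Stage 2: 18.8 dB above -22.5 dB, reduced 20:1 to 0.94 dB above → -21.56 dB.
Stage 3: -21.56 dB ≤ -15.5 dB, so stage 3 doesn't engage; make-up brings it to -19.56 dB.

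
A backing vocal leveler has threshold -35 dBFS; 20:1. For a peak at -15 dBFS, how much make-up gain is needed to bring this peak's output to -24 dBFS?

Without make-up, output = threshold + overshoot/20 = -35 + 1 = -34 dBFS.
Gap to target: 10 dB.

10 dB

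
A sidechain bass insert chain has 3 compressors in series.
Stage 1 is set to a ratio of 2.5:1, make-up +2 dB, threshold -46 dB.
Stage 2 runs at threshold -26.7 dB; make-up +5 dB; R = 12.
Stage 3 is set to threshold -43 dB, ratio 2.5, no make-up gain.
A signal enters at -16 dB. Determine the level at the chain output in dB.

-36.6 dB

Stage 1: -16 dB is 30 dB over -46 dB; at 2.5:1 that becomes 12 dB over, giving -34 dB; +2 dB make-up → -32 dB.
Stage 2: -32 dB is at or below the -26.7 dB threshold — no compression; make-up brings it to -27 dB.
Stage 3: 16 dB above -43 dB, reduced 2.5:1 to 6.4 dB above → -36.6 dB.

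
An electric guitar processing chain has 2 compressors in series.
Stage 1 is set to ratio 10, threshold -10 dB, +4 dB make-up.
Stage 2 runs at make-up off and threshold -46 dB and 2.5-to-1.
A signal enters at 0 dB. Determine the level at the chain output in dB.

-29.6 dB

Stage 1: 10 dB above -10 dB, reduced 10:1 to 1 dB above → -9 dB; +4 dB make-up → -5 dB.
Stage 2: 41 dB above -46 dB, reduced 2.5:1 to 16.4 dB above → -29.6 dB.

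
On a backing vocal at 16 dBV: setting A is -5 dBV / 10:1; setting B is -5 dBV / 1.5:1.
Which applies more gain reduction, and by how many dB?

A, by 11.9 dB

A: 21 dB over, compressed to 2.1 dB over, so 18.9 dB of GR.
B: 21 dB over, compressed to 14 dB over, so 7 dB of GR.
A applies 11.9 dB more gain reduction.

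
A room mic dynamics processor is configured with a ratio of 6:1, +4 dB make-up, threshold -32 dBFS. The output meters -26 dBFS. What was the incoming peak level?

Stripping the +4 dB make-up gives -30 dBFS at the gain stage.
The compressed level sits -30 − (-32) = 2 dB over threshold.
Undo the ratio: input overshoot = 2 × 6 = 12 dB, giving input = -20 dBFS.

-20 dBFS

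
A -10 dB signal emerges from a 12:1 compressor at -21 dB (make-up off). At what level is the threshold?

-22 dB

Let T be the threshold. Output overshoot = (input overshoot)/R, so -21 − T = (-10 − T)/12.
12·(-21 − T) = -10 − T → 11·T = -252 − (-10) = -242.
T = -242/11 = -22 dB.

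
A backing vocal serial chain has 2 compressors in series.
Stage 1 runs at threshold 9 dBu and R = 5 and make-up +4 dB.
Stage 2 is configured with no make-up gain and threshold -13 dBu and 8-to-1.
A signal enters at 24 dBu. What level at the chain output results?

-9.375 dBu

Stage 1: 15 dB above 9 dBu, reduced 5:1 to 3 dB above → 12 dBu; +4 dB make-up → 16 dBu.
Stage 2: 29 dB above -13 dBu, reduced 8:1 to 3.625 dB above → -9.375 dBu.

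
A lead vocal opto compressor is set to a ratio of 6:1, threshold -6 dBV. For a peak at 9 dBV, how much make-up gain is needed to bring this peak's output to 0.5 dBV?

Overshoot 15 dB → 15/6 = 2.5 dB after compression, so the compressed level is -6 + 2.5 = -3.5 dBV.
Make-up = target − compressed = 0.5 − (-3.5) = 4 dB.

4 dB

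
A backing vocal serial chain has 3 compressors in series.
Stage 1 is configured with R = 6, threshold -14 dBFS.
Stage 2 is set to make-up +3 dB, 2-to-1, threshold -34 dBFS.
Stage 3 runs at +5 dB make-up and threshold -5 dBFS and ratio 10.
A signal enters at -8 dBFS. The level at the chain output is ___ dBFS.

-15.5 dBFS

Stage 1: -8 dBFS is 6 dB over -14 dBFS; at 6:1 that becomes 1 dB over, giving -13 dBFS.
Stage 2: 21 dB above -34 dBFS, reduced 2:1 to 10.5 dB above → -23.5 dBFS; +3 dB make-up → -20.5 dBFS.
Stage 3: -20.5 dBFS is at or below the -5 dBFS threshold — no compression; make-up brings it to -15.5 dBFS.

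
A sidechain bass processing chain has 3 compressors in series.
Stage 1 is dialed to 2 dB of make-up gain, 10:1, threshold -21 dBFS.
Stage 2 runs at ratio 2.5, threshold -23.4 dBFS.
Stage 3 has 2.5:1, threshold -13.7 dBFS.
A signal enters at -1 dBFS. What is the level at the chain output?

Stage 1: -1 dBFS is 20 dB over -21 dBFS; at 10:1 that becomes 2 dB over, giving -19 dBFS; +2 dB make-up → -17 dBFS.
Stage 2: overshoot 6.4 dB → 6.4/2.5 = 2.56 dB → -20.84 dBFS.
Stage 3: below threshold (-20.84 ≤ -13.7); passes unchanged; output -20.84 dBFS.

-20.84 dBFS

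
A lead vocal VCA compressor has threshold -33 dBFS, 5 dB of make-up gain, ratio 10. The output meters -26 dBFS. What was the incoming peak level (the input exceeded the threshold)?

Before make-up, the level was -26 − 5 = -31 dBFS.
That's 2 dB above the -33 dBFS threshold.
Undo the ratio: input overshoot = 2 × 10 = 20 dB, giving input = -13 dBFS.

-13 dBFS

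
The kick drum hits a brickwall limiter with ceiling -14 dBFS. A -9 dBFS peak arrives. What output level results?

A brickwall limiter is an ∞:1 compressor: any input above the ceiling is clamped to -14 dBFS.

-14 dBFS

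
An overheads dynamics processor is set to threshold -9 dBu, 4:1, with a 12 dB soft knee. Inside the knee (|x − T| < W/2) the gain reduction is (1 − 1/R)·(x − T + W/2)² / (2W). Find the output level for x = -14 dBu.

x − T + W/2 = -14 − (-9) + 6 = 1.
GR = (1 − 1/4) × 1² / 24 = 0.75 × 1 / 24 = 0.03125 dB.
Output = -14 − 0.03125 = -14.03125 dBu.

-14.03125 dBu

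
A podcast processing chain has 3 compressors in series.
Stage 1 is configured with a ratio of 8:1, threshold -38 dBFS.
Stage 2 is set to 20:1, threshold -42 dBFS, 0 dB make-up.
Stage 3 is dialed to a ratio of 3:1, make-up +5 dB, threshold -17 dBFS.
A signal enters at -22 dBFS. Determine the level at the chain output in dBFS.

-36.7 dBFS

Stage 1: 16 dB above -38 dBFS, reduced 8:1 to 2 dB above → -36 dBFS.
Stage 2: 6 dB above -42 dBFS, reduced 20:1 to 0.3 dB above → -41.7 dBFS.
Stage 3: below threshold (-41.7 ≤ -17); passes unchanged; make-up brings it to -36.7 dBFS.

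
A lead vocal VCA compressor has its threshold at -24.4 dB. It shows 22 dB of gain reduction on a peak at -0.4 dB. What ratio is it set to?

Input overshoot = -0.4 − (-24.4) = 24 dB.
Output overshoot = 24 − 22 = 2 dB.
Ratio = input overshoot / output overshoot = 24 / 2 = 12.

12:1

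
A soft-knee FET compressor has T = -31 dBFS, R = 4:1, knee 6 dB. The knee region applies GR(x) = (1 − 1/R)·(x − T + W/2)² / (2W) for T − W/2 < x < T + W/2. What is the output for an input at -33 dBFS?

x − T + W/2 = -33 − (-31) + 3 = 1.
GR = (1 − 1/4) × 1² / 12 = 0.75 × 1 / 12 = 0.0625 dB.
Output = -33 − 0.0625 = -33.0625 dBFS.

-33.0625 dBFS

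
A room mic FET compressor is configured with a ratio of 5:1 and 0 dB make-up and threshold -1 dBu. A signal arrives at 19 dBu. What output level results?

3 dBu

19 dBu sits 20 dB over threshold.
5:1 compression reduces that to 20/5 = 4 dB over.
That puts the output at 3 dBu.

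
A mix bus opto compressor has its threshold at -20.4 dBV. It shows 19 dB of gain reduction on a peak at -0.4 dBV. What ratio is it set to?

Input overshoot = -0.4 − (-20.4) = 20 dB.
Output overshoot = 20 − 19 = 1 dB.
Ratio = input overshoot / output overshoot = 20 / 1 = 20.

20:1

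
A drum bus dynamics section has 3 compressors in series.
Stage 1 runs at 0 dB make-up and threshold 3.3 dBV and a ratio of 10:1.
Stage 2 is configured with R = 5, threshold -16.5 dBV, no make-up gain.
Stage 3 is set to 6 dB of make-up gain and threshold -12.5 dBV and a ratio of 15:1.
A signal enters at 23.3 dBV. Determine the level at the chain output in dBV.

-6.476 dBV

Stage 1: overshoot 20 dB → 20/10 = 2 dB → 5.3 dBV.
Stage 2: overshoot 21.8 dB → 21.8/5 = 4.36 dB → -12.14 dBV.
Stage 3: overshoot 0.36 dB → 0.36/15 = 0.024 dB → -12.476 dBV; +6 dB make-up → -6.476 dBV.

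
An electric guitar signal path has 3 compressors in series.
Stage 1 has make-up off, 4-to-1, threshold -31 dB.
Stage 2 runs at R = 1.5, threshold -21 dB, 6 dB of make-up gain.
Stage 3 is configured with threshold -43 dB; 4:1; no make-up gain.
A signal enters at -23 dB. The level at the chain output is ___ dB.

-38 dB

Stage 1: 8 dB above -31 dB, reduced 4:1 to 2 dB above → -29 dB.
Stage 2: -29 dB ≤ -21 dB, so stage 2 doesn't engage; make-up brings it to -23 dB.
Stage 3: overshoot 20 dB → 20/4 = 5 dB → -38 dB.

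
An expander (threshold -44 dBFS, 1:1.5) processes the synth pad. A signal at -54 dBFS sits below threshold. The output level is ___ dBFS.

The input is 10 dB below the -44 dBFS threshold.
A 1:1.5 expander multiplies undershoot by 1.5: 10 × 1.5 = 15 dB below threshold.
Output = -44 − 15 = -59 dBFS.

-59 dBFS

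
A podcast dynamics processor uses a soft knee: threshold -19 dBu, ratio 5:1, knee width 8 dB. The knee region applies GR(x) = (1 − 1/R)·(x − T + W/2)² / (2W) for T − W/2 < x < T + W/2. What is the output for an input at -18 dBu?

x − T + W/2 = -18 − (-19) + 4 = 5.
GR = (1 − 1/5) × 5² / 16 = 0.8 × 25 / 16 = 1.25 dB.
Output = -18 − 1.25 = -19.25 dBu.

-19.25 dBu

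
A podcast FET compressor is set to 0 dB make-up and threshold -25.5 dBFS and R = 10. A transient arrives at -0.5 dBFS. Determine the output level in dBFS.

-23 dBFS

The input is 25 dB above the -25.5 dBFS threshold.
At 10:1 the overshoot is divided by 10, leaving 2.5 dB above threshold.
Output = -25.5 + 2.5 = -23 dBFS.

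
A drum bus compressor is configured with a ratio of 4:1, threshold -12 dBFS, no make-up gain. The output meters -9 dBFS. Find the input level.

0 dBFS

That's 3 dB above the -12 dBFS threshold.
Before 4:1 compression the overshoot was 3 × 4 = 12 dB, so input = -12 + 12 = 0 dBFS.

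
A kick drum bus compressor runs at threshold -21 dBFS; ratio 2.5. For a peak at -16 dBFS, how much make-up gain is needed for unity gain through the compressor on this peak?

Overshoot 5 dB → 5/2.5 = 2 dB after compression, so the compressed level is -21 + 2 = -19 dBFS.
Make-up = target − compressed = -16 − (-19) = 3 dB.

3 dB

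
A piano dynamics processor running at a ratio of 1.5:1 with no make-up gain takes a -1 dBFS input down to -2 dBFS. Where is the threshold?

Let T be the threshold. Output overshoot = (input overshoot)/R, so -2 − T = (-1 − T)/1.5.
1.5·(-2 − T) = -1 − T → 0.5·T = -3 − (-1) = -2.
T = -2/0.5 = -4 dBFS.

-4 dBFS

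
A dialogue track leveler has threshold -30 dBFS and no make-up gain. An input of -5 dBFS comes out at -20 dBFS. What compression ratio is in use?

2.5:1

Input overshoot = -5 − (-30) = 25 dB; output overshoot = -20 − (-30) = 10 dB.
Ratio = 25 / 10 = 2.5.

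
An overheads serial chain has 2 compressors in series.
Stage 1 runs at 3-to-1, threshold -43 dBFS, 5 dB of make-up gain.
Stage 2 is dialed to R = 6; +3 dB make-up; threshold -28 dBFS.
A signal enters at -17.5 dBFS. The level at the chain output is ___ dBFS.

-26.5 dBFS

Stage 1: -17.5 dBFS is 25.5 dB over -43 dBFS; at 3:1 that becomes 8.5 dB over, giving -34.5 dBFS; +5 dB make-up → -29.5 dBFS.
Stage 2: below threshold (-29.5 ≤ -28); passes unchanged; make-up brings it to -26.5 dBFS.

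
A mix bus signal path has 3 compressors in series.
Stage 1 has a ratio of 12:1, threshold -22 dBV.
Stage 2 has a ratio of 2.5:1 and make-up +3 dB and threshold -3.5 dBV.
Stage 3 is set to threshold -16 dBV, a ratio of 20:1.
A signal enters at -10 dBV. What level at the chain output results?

Stage 1: overshoot 12 dB → 12/12 = 1 dB → -21 dBV.
Stage 2: below threshold (-21 ≤ -3.5); passes unchanged; make-up brings it to -18 dBV.
Stage 3: -18 dBV is at or below the -16 dBV threshold — no compression; output -18 dBV.

-18 dBV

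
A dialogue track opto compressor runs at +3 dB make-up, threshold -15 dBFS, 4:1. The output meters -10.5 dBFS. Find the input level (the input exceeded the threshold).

Before make-up, the level was -10.5 − 3 = -13.5 dBFS.
The compressed level sits -13.5 − (-15) = 1.5 dB over threshold.
Input overshoot = R × output overshoot = 6 dB → input = -15 + 6 = -9 dBFS.

-9 dBFS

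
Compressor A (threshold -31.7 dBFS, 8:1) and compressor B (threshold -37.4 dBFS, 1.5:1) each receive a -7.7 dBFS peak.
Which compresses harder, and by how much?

A, by 11.1 dB

A: GR = 24 − 24/8 = 21 dB.
B: GR = 29.7 − 29.7/1.5 = 9.9 dB.
A applies 11.1 dB more gain reduction.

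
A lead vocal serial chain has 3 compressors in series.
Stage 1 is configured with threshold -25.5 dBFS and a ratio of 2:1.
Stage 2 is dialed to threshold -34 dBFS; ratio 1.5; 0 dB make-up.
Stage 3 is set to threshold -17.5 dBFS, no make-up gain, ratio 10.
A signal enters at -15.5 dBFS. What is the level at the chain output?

Stage 1: -15.5 dBFS is 10 dB over -25.5 dBFS; at 2:1 that becomes 5 dB over, giving -20.5 dBFS.
Stage 2: overshoot 13.5 dB → 13.5/1.5 = 9 dB → -25 dBFS.
Stage 3: -25 dBFS is at or below the -17.5 dBFS threshold — no compression; output -25 dBFS.

-25 dBFS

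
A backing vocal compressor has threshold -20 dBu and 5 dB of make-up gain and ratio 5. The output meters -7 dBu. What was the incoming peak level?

20 dBu

Before make-up, the level was -7 − 5 = -12 dBu.
That's 8 dB above the -20 dBu threshold.
Before 5:1 compression the overshoot was 8 × 5 = 40 dB, so input = -20 + 40 = 20 dBu.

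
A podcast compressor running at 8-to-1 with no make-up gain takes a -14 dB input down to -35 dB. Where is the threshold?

Let T be the threshold. Output overshoot = (input overshoot)/R, so -35 − T = (-14 − T)/8.
8·(-35 − T) = -14 − T → 7·T = -280 − (-14) = -266.
T = -266/7 = -38 dB.

-38 dB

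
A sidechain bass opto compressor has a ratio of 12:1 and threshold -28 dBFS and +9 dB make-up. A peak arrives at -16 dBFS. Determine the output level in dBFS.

-18 dBFS

Overshoot: -16 − (-28) = 12 dB.
12:1 compression reduces that to 12/12 = 1 dB over.
That puts the output at -27 dBFS; make-up adds 9 dB, giving -18 dBFS.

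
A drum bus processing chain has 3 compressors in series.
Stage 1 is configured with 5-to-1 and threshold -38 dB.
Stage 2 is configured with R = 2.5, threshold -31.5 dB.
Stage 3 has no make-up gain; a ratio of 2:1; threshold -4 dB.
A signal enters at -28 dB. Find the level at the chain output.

-36 dB

Stage 1: overshoot 10 dB → 10/5 = 2 dB → -36 dB.
Stage 2: -36 dB is at or below the -31.5 dB threshold — no compression; output -36 dB.
Stage 3: -36 dB is at or below the -4 dB threshold — no compression; output -36 dB.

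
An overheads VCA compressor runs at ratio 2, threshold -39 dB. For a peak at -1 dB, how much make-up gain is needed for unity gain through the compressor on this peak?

Overshoot 38 dB → 38/2 = 19 dB after compression, so the compressed level is -39 + 19 = -20 dB.
Make-up = target − compressed = -1 − (-20) = 19 dB.

19 dB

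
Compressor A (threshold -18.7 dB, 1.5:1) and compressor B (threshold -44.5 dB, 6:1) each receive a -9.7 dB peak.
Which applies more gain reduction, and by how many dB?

A: overshoot 9 dB → output overshoot 6 dB → GR 3 dB.
B: overshoot 34.8 dB → output overshoot 5.8 dB → GR 29 dB.
Difference: 26 dB in favour of B.

B, by 26 dB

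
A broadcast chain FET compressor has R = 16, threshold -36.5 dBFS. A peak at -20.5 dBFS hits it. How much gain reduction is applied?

15 dB

The signal is 16 dB above threshold.
A 16:1 ratio leaves 1 dB of that excess.
So the signal is attenuated by 16 − 1 = 15 dB.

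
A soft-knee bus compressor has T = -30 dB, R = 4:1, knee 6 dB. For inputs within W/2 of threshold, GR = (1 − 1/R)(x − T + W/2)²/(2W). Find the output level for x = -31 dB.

x − T + W/2 = -31 − (-30) + 3 = 2.
GR = (1 − 1/4) × 2² / 12 = 0.75 × 4 / 12 = 0.25 dB.
Output = -31 − 0.25 = -31.25 dB.

-31.25 dB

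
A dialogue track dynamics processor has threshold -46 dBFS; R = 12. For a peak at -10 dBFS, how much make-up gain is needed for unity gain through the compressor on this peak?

33 dB

Without make-up, output = threshold + overshoot/12 = -46 + 3 = -43 dBFS.
Gap to target: 33 dB.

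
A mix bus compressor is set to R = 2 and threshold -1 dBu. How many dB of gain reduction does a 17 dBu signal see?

17 dBu exceeds the threshold by 18 dB.
At 2:1, output sits 18/2 = 9 dB above threshold.
GR = overshoot in − overshoot out = 18 − 9 = 9 dB.

9 dB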